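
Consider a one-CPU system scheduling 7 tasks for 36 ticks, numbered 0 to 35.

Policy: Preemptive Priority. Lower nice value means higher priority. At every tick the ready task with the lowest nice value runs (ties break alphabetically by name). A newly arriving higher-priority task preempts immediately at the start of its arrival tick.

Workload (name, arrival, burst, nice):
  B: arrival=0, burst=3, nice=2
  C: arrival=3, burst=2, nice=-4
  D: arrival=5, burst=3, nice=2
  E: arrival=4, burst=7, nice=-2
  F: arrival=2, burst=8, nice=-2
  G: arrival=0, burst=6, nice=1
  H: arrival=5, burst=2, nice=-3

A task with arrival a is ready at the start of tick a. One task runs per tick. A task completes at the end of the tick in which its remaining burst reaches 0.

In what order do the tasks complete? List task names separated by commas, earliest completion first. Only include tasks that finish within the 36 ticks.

completion order = C, H, E, F, G, B, D

t=0: ready={B,G} → run G
t=1: ready={B,G} → run G
t=2: ready={B,F,G} → run F
t=3: ready={B,C,F,G} → run C
t=4: ready={B,C,E,F,G} → run C
t=5: ready={B,D,E,F,G,H} → run H
t=6: ready={B,D,E,F,G,H} → run H
t=7: ready={B,D,E,F,G} → run E
t=8: ready={B,D,E,F,G} → run E
t=9: ready={B,D,E,F,G} → run E
t=10: ready={B,D,E,F,G} → run E
t=11: ready={B,D,E,F,G} → run E
t=12: ready={B,D,E,F,G} → run E
t=13: ready={B,D,E,F,G} → run E
t=14: ready={B,D,F,G} → run F
t=15: ready={B,D,F,G} → run F
t=16: ready={B,D,F,G} → run F
t=17: ready={B,D,F,G} → run F
t=18: ready={B,D,F,G} → run F
t=19: ready={B,D,F,G} → run F
t=20: ready={B,D,F,G} → run F
t=21: ready={B,D,G} → run G
t=22: ready={B,D,G} → run G
t=23: ready={B,D,G} → run G
t=24: ready={B,D,G} → run G
t=25: ready={B,D} → run B
t=26: ready={B,D} → run B
t=27: ready={B,D} → run B
t=28: ready={D} → run D
t=29: ready={D} → run D
t=30: ready={D} → run D
t=31: (idle)
t=32: (idle)
t=33: (idle)
t=34: (idle)
t=35: (idle)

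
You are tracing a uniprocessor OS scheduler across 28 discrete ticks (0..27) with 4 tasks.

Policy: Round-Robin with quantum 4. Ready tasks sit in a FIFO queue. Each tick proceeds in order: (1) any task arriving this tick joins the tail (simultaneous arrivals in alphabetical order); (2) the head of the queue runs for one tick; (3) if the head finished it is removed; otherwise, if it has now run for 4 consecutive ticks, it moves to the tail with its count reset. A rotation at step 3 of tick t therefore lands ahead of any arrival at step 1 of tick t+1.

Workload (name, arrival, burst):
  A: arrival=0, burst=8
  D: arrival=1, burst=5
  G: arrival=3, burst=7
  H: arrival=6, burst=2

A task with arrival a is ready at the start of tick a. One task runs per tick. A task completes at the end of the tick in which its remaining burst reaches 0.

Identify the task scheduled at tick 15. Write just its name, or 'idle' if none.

running at tick 15 = A

t=0: queue=[A] q_used=0 → run A
t=1: queue=[A,D] q_used=1 → run A
t=2: queue=[A,D] q_used=2 → run A
t=3: queue=[A,D,G] q_used=3 → run A
t=4: queue=[D,G,A] q_used=0 → run D
t=5: queue=[D,G,A] q_used=1 → run D
t=6: queue=[D,G,A,H] q_used=2 → run D
t=7: queue=[D,G,A,H] q_used=3 → run D
t=8: queue=[G,A,H,D] q_used=0 → run G
t=9: queue=[G,A,H,D] q_used=1 → run G
t=10: queue=[G,A,H,D] q_used=2 → run G
t=11: queue=[G,A,H,D] q_used=3 → run G
t=12: queue=[A,H,D,G] q_used=0 → run A
t=13: queue=[A,H,D,G] q_used=1 → run A
t=14: queue=[A,H,D,G] q_used=2 → run A
t=15: queue=[A,H,D,G] q_used=3 → run A
t=16: queue=[H,D,G] q_used=0 → run H
t=17: queue=[H,D,G] q_used=1 → run H
t=18: queue=[D,G] q_used=0 → run D
t=19: queue=[G] q_used=0 → run G
t=20: queue=[G] q_used=1 → run G
t=21: queue=[G] q_used=2 → run G
t=22: (idle)
t=23: (idle)
t=24: (idle)
t=25: (idle)
t=26: (idle)
t=27: (idle)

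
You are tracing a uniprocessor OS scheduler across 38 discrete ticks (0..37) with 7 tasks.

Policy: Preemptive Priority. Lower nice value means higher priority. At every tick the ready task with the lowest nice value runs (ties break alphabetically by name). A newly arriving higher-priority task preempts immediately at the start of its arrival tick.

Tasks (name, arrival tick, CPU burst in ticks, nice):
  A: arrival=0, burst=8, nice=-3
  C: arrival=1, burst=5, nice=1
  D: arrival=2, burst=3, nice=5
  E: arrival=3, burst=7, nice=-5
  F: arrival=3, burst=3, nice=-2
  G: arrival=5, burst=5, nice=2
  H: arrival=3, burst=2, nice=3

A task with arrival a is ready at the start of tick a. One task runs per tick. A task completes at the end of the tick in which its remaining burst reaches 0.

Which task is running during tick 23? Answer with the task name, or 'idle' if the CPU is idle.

t=0: ready={A} → run A
t=1: ready={A,C} → run A
t=2: ready={A,C,D} → run A
t=3: ready={A,C,D,E,F,H} → run E
t=4: ready={A,C,D,E,F,H} → run E
t=5: ready={A,C,D,E,F,G,H} → run E
t=6: ready={A,C,D,E,F,G,H} → run E
t=7: ready={A,C,D,E,F,G,H} → run E
t=8: ready={A,C,D,E,F,G,H} → run E
t=9: ready={A,C,D,E,F,G,H} → run E
t=10: ready={A,C,D,F,G,H} → run A
t=11: ready={A,C,D,F,G,H} → run A
t=12: ready={A,C,D,F,G,H} → run A
t=13: ready={A,C,D,F,G,H} → run A
t=14: ready={A,C,D,F,G,H} → run A
t=15: ready={C,D,F,G,H} → run F
t=16: ready={C,D,F,G,H} → run F
t=17: ready={C,D,F,G,H} → run F
t=18: ready={C,D,G,H} → run C
t=19: ready={C,D,G,H} → run C
t=20: ready={C,D,G,H} → run C
t=21: ready={C,D,G,H} → run C
t=22: ready={C,D,G,H} → run C
t=23: ready={D,G,H} → run G
t=24: ready={D,G,H} → run G
t=25: ready={D,G,H} → run G
t=26: ready={D,G,H} → run G
t=27: ready={D,G,H} → run G
t=28: ready={D,H} → run H
t=29: ready={D,H} → run H
t=30: ready={D} → run D
t=31: ready={D} → run D
t=32: ready={D} → run D
t=33: (idle)
t=34: (idle)
t=35: (idle)
t=36: (idle)
t=37: (idle)

running at tick 23 = G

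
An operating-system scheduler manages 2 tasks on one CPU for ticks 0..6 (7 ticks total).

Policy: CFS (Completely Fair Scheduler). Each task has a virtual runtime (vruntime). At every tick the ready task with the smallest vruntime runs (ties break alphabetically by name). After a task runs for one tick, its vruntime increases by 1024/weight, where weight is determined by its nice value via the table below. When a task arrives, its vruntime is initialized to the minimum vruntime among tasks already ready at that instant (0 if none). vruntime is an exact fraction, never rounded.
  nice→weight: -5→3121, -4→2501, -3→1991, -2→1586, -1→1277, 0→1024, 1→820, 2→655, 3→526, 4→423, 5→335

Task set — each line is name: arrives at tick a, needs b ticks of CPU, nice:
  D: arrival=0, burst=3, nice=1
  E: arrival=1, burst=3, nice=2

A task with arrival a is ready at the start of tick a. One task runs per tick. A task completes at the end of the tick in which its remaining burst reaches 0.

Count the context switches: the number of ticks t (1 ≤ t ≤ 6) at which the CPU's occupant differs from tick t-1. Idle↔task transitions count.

t=0: vr[D=0] → run D
t=1: vr[D=256/205 E=256/205] → run D
t=2: vr[D=512/205 E=256/205] → run E
t=3: vr[D=512/205 E=15104/5371] → run D
t=4: vr[E=15104/5371] → run E
t=5: vr[E=117504/26855] → run E
t=6: (idle)

context switches = 4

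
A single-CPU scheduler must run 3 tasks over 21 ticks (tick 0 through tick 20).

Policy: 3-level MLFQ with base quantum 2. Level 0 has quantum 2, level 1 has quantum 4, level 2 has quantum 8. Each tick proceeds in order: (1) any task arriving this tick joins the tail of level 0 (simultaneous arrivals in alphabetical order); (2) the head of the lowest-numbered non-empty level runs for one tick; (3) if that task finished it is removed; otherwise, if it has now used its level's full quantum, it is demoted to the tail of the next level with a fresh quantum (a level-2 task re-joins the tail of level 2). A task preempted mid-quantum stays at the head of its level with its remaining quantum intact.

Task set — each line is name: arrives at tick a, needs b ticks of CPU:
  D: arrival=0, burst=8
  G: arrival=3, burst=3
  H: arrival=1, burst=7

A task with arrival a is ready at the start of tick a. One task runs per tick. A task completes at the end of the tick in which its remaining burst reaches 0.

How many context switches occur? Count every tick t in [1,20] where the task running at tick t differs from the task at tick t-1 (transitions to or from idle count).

t=0: L0/L1/L2 = D/-/- → run D
t=1: L0/L1/L2 = DH/-/- → run D
t=2: L0/L1/L2 = H/D/- → run H
t=3: L0/L1/L2 = HG/D/- → run H
t=4: L0/L1/L2 = G/DH/- → run G
t=5: L0/L1/L2 = G/DH/- → run G
t=6: L0/L1/L2 = -/DHG/- → run D
t=7: L0/L1/L2 = -/DHG/- → run D
t=8: L0/L1/L2 = -/DHG/- → run D
t=9: L0/L1/L2 = -/DHG/- → run D
t=10: L0/L1/L2 = -/HG/D → run H
t=11: L0/L1/L2 = -/HG/D → run H
t=12: L0/L1/L2 = -/HG/D → run H
t=13: L0/L1/L2 = -/HG/D → run H
t=14: L0/L1/L2 = -/G/DH → run G
t=15: L0/L1/L2 = -/-/DH → run D
t=16: L0/L1/L2 = -/-/DH → run D
t=17: L0/L1/L2 = -/-/H → run H
t=18: (idle)
t=19: (idle)
t=20: (idle)

context switches = 8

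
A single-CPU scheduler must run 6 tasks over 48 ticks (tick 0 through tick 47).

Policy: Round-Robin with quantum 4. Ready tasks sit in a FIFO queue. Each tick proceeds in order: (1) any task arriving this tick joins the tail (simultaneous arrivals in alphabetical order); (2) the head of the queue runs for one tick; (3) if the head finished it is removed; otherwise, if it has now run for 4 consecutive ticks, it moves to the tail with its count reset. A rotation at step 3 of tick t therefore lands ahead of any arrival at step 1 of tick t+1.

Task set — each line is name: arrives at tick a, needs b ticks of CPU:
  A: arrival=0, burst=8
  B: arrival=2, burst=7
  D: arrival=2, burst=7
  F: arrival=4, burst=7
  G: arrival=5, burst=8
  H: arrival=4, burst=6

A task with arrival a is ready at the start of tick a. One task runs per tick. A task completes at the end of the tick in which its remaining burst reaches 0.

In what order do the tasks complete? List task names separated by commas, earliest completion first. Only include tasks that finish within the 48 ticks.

t=0: queue=[A] q_used=0 → run A
t=1: queue=[A] q_used=1 → run A
t=2: queue=[A,B,D] q_used=2 → run A
t=3: queue=[A,B,D] q_used=3 → run A
t=4: queue=[B,D,A,F,H] q_used=0 → run B
t=5: queue=[B,D,A,F,H,G] q_used=1 → run B
t=6: queue=[B,D,A,F,H,G] q_used=2 → run B
t=7: queue=[B,D,A,F,H,G] q_used=3 → run B
t=8: queue=[D,A,F,H,G,B] q_used=0 → run D
t=9: queue=[D,A,F,H,G,B] q_used=1 → run D
t=10: queue=[D,A,F,H,G,B] q_used=2 → run D
t=11: queue=[D,A,F,H,G,B] q_used=3 → run D
t=12: queue=[A,F,H,G,B,D] q_used=0 → run A
t=13: queue=[A,F,H,G,B,D] q_used=1 → run A
t=14: queue=[A,F,H,G,B,D] q_used=2 → run A
t=15: queue=[A,F,H,G,B,D] q_used=3 → run A
t=16: queue=[F,H,G,B,D] q_used=0 → run F
t=17: queue=[F,H,G,B,D] q_used=1 → run F
t=18: queue=[F,H,G,B,D] q_used=2 → run F
t=19: queue=[F,H,G,B,D] q_used=3 → run F
t=20: queue=[H,G,B,D,F] q_used=0 → run H
t=21: queue=[H,G,B,D,F] q_used=1 → run H
t=22: queue=[H,G,B,D,F] q_used=2 → run H
t=23: queue=[H,G,B,D,F] q_used=3 → run H
t=24: queue=[G,B,D,F,H] q_used=0 → run G
t=25: queue=[G,B,D,F,H] q_used=1 → run G
t=26: queue=[G,B,D,F,H] q_used=2 → run G
t=27: queue=[G,B,D,F,H] q_used=3 → run G
t=28: queue=[B,D,F,H,G] q_used=0 → run B
t=29: queue=[B,D,F,H,G] q_used=1 → run B
t=30: queue=[B,D,F,H,G] q_used=2 → run B
t=31: queue=[D,F,H,G] q_used=0 → run D
t=32: queue=[D,F,H,G] q_used=1 → run D
t=33: queue=[D,F,H,G] q_used=2 → run D
t=34: queue=[F,H,G] q_used=0 → run F
t=35: queue=[F,H,G] q_used=1 → run F
t=36: queue=[F,H,G] q_used=2 → run F
t=37: queue=[H,G] q_used=0 → run H
t=38: queue=[H,G] q_used=1 → run H
t=39: queue=[G] q_used=0 → run G
t=40: queue=[G] q_used=1 → run G
t=41: queue=[G] q_used=2 → run G
t=42: queue=[G] q_used=3 → run G
t=43: (idle)
t=44: (idle)
t=45: (idle)
t=46: (idle)
t=47: (idle)

completion order = A, B, D, F, H, G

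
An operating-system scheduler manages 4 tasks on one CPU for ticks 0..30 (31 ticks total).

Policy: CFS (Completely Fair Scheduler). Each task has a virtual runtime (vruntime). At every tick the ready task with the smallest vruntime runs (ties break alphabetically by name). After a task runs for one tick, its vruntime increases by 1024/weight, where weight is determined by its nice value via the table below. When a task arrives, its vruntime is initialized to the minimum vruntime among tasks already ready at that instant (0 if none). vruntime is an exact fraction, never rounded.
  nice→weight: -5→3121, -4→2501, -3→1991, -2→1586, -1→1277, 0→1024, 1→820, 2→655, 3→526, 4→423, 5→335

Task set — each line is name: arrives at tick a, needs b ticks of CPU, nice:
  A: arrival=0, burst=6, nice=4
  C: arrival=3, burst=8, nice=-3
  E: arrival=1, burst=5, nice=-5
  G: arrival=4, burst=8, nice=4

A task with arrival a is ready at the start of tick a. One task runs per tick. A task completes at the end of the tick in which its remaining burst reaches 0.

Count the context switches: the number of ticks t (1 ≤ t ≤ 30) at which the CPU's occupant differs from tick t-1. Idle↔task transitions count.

context switches = 18

t=0: vr[A=0] → run A
t=1: vr[A=1024/423 E=1024/423] → run A
t=2: vr[A=2048/423 E=1024/423] → run E
t=3: vr[A=2048/423 C=3629056/1320183 E=3629056/1320183] → run C
t=4: vr[A=2048/423 C=8577317888/2628484353 E=3629056/1320183 G=3629056/1320183] → run E
t=5: vr[A=2048/423 C=8577317888/2628484353 E=4062208/1320183 G=3629056/1320183] → run G
t=6: vr[A=2048/423 C=8577317888/2628484353 E=4062208/1320183 G=6824960/1320183] → run E
t=7: vr[A=2048/423 C=8577317888/2628484353 E=4495360/1320183 G=6824960/1320183] → run C
t=8: vr[A=2048/423 C=9929185280/2628484353 E=4495360/1320183 G=6824960/1320183] → run E
t=9: vr[A=2048/423 C=9929185280/2628484353 E=4928512/1320183 G=6824960/1320183] → run E
t=10: vr[A=2048/423 C=9929185280/2628484353 G=6824960/1320183] → run C
t=11: vr[A=2048/423 C=11281052672/2628484353 G=6824960/1320183] → run C
t=12: vr[A=2048/423 C=12632920064/2628484353 G=6824960/1320183] → run C
t=13: vr[A=2048/423 C=13984787456/2628484353 G=6824960/1320183] → run A
t=14: vr[A=1024/141 C=13984787456/2628484353 G=6824960/1320183] → run G
t=15: vr[A=1024/141 C=13984787456/2628484353 G=3340288/440061] → run C
t=16: vr[A=1024/141 C=15336654848/2628484353 G=3340288/440061] → run C
t=17: vr[A=1024/141 C=16688522240/2628484353 G=3340288/440061] → run C
t=18: vr[A=1024/141 G=3340288/440061] → run A
t=19: vr[A=4096/423 G=3340288/440061] → run G
t=20: vr[A=4096/423 G=13216768/1320183] → run A
t=21: vr[A=5120/423 G=13216768/1320183] → run G
t=22: vr[A=5120/423 G=16412672/1320183] → run A
t=23: vr[G=16412672/1320183] → run G
t=24: vr[G=6536192/440061] → run G
t=25: vr[G=22804480/1320183] → run G
t=26: vr[G=26000384/1320183] → run G
t=27: (idle)
t=28: (idle)
t=29: (idle)
t=30: (idle)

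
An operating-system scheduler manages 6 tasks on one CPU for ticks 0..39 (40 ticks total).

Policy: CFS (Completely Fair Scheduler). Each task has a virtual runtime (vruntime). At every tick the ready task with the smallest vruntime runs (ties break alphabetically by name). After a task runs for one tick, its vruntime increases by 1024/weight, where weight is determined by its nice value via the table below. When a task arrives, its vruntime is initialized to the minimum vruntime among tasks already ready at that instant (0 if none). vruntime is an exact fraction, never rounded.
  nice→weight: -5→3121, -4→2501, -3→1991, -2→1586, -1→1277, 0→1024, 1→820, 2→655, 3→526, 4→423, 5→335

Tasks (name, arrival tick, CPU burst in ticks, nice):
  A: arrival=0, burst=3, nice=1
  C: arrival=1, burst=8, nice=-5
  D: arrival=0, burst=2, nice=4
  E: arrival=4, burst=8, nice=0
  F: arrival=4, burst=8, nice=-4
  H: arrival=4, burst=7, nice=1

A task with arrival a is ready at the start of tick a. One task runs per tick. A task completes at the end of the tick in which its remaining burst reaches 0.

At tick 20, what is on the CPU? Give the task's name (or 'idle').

t=0: vr[A=0 D=0] → run A
t=1: vr[A=256/205 C=0 D=0] → run C
t=2: vr[A=256/205 C=1024/3121 D=0] → run D
t=3: vr[A=256/205 C=1024/3121 D=1024/423] → run C
t=4: vr[A=256/205 C=2048/3121 D=1024/423 E=2048/3121 F=2048/3121 H=2048/3121] → run C
t=5: vr[A=256/205 C=3072/3121 D=1024/423 E=2048/3121 F=2048/3121 H=2048/3121] → run E
t=6: vr[A=256/205 C=3072/3121 D=1024/423 E=5169/3121 F=2048/3121 H=2048/3121] → run F
t=7: vr[A=256/205 C=3072/3121 D=1024/423 E=5169/3121 F=8317952/7805621 H=2048/3121] → run H
t=8: vr[A=256/205 C=3072/3121 D=1024/423 E=5169/3121 F=8317952/7805621 H=1218816/639805] → run C
t=9: vr[A=256/205 C=4096/3121 D=1024/423 E=5169/3121 F=8317952/7805621 H=1218816/639805] → run F
t=10: vr[A=256/205 C=4096/3121 D=1024/423 E=5169/3121 F=11513856/7805621 H=1218816/639805] → run A
t=11: vr[A=512/205 C=4096/3121 D=1024/423 E=5169/3121 F=11513856/7805621 H=1218816/639805] → run C
t=12: vr[A=512/205 C=5120/3121 D=1024/423 E=5169/3121 F=11513856/7805621 H=1218816/639805] → run F
t=13: vr[A=512/205 C=5120/3121 D=1024/423 E=5169/3121 F=14709760/7805621 H=1218816/639805] → run C
t=14: vr[A=512/205 C=6144/3121 D=1024/423 E=5169/3121 F=14709760/7805621 H=1218816/639805] → run E
t=15: vr[A=512/205 C=6144/3121 D=1024/423 E=8290/3121 F=14709760/7805621 H=1218816/639805] → run F
t=16: vr[A=512/205 C=6144/3121 D=1024/423 E=8290/3121 F=17905664/7805621 H=1218816/639805] → run H
t=17: vr[A=512/205 C=6144/3121 D=1024/423 E=8290/3121 F=17905664/7805621 H=2017792/639805] → run C
t=18: vr[A=512/205 C=7168/3121 D=1024/423 E=8290/3121 F=17905664/7805621 H=2017792/639805] → run F
t=19: vr[A=512/205 C=7168/3121 D=1024/423 E=8290/3121 F=21101568/7805621 H=2017792/639805] → run C
t=20: vr[A=512/205 D=1024/423 E=8290/3121 F=21101568/7805621 H=2017792/639805] → run D
t=21: vr[A=512/205 E=8290/3121 F=21101568/7805621 H=2017792/639805] → run A
t=22: vr[E=8290/3121 F=21101568/7805621 H=2017792/639805] → run E
t=23: vr[E=11411/3121 F=21101568/7805621 H=2017792/639805] → run F
t=24: vr[E=11411/3121 F=24297472/7805621 H=2017792/639805] → run F
t=25: vr[E=11411/3121 F=27493376/7805621 H=2017792/639805] → run H
t=26: vr[E=11411/3121 F=27493376/7805621 H=2816768/639805] → run F
t=27: vr[E=11411/3121 H=2816768/639805] → run E
t=28: vr[E=14532/3121 H=2816768/639805] → run H
t=29: vr[E=14532/3121 H=3615744/639805] → run E
t=30: vr[E=17653/3121 H=3615744/639805] → run H
t=31: vr[E=17653/3121 H=882944/127961] → run E
t=32: vr[E=20774/3121 H=882944/127961] → run E
t=33: vr[E=23895/3121 H=882944/127961] → run H
t=34: vr[E=23895/3121 H=5213696/639805] → run E
t=35: vr[H=5213696/639805] → run H
t=36: (idle)
t=37: (idle)
t=38: (idle)
t=39: (idle)

running at tick 20 = D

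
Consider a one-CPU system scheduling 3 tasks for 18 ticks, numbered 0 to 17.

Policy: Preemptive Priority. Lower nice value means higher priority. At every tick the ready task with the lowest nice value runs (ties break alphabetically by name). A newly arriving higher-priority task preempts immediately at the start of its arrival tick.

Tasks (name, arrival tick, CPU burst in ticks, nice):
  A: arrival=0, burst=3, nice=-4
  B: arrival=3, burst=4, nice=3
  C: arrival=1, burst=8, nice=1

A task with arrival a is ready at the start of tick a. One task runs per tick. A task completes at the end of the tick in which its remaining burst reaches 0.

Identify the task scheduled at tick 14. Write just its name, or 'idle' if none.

t=0: ready={A} → run A
t=1: ready={A,C} → run A
t=2: ready={A,C} → run A
t=3: ready={B,C} → run C
t=4: ready={B,C} → run C
t=5: ready={B,C} → run C
t=6: ready={B,C} → run C
t=7: ready={B,C} → run C
t=8: ready={B,C} → run C
t=9: ready={B,C} → run C
t=10: ready={B,C} → run C
t=11: ready={B} → run B
t=12: ready={B} → run B
t=13: ready={B} → run B
t=14: ready={B} → run B
t=15: (idle)
t=16: (idle)
t=17: (idle)

running at tick 14 = B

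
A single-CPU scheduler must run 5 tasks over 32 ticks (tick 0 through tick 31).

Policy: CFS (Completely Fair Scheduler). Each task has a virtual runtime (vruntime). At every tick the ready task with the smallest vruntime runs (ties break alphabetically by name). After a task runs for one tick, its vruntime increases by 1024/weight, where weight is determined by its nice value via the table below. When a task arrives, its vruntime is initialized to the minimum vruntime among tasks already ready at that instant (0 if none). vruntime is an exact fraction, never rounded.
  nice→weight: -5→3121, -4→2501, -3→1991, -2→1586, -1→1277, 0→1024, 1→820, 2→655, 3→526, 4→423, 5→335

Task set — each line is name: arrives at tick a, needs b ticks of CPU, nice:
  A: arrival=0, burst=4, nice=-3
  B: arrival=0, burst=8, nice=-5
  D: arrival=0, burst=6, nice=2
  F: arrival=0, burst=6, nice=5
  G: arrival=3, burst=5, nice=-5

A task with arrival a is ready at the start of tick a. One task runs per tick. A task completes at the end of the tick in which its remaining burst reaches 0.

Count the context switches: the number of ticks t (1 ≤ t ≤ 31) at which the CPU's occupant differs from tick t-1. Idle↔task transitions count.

context switches = 23

t=0: vr[A=0 B=0 D=0 F=0] → run A
t=1: vr[A=1024/1991 B=0 D=0 F=0] → run B
t=2: vr[A=1024/1991 B=1024/3121 D=0 F=0] → run D
t=3: vr[A=1024/1991 B=1024/3121 D=1024/655 F=0 G=0] → run F
t=4: vr[A=1024/1991 B=1024/3121 D=1024/655 F=1024/335 G=0] → run G
t=5: vr[A=1024/1991 B=1024/3121 D=1024/655 F=1024/335 G=1024/3121] → run B
t=6: vr[A=1024/1991 B=2048/3121 D=1024/655 F=1024/335 G=1024/3121] → run G
t=7: vr[A=1024/1991 B=2048/3121 D=1024/655 F=1024/335 G=2048/3121] → run A
t=8: vr[A=2048/1991 B=2048/3121 D=1024/655 F=1024/335 G=2048/3121] → run B
t=9: vr[A=2048/1991 B=3072/3121 D=1024/655 F=1024/335 G=2048/3121] → run G
t=10: vr[A=2048/1991 B=3072/3121 D=1024/655 F=1024/335 G=3072/3121] → run B
t=11: vr[A=2048/1991 B=4096/3121 D=1024/655 F=1024/335 G=3072/3121] → run G
t=12: vr[A=2048/1991 B=4096/3121 D=1024/655 F=1024/335 G=4096/3121] → run A
t=13: vr[A=3072/1991 B=4096/3121 D=1024/655 F=1024/335 G=4096/3121] → run B
t=14: vr[A=3072/1991 B=5120/3121 D=1024/655 F=1024/335 G=4096/3121] → run G
t=15: vr[A=3072/1991 B=5120/3121 D=1024/655 F=1024/335] → run A
t=16: vr[B=5120/3121 D=1024/655 F=1024/335] → run D
t=17: vr[B=5120/3121 D=2048/655 F=1024/335] → run B
t=18: vr[B=6144/3121 D=2048/655 F=1024/335] → run B
t=19: vr[B=7168/3121 D=2048/655 F=1024/335] → run B
t=20: vr[D=2048/655 F=1024/335] → run F
t=21: vr[D=2048/655 F=2048/335] → run D
t=22: vr[D=3072/655 F=2048/335] → run D
t=23: vr[D=4096/655 F=2048/335] → run F
t=24: vr[D=4096/655 F=3072/335] → run D
t=25: vr[D=1024/131 F=3072/335] → run D
t=26: vr[F=3072/335] → run F
t=27: vr[F=4096/335] → run F
t=28: vr[F=1024/67] → run F
t=29: (idle)
t=30: (idle)
t=31: (idle)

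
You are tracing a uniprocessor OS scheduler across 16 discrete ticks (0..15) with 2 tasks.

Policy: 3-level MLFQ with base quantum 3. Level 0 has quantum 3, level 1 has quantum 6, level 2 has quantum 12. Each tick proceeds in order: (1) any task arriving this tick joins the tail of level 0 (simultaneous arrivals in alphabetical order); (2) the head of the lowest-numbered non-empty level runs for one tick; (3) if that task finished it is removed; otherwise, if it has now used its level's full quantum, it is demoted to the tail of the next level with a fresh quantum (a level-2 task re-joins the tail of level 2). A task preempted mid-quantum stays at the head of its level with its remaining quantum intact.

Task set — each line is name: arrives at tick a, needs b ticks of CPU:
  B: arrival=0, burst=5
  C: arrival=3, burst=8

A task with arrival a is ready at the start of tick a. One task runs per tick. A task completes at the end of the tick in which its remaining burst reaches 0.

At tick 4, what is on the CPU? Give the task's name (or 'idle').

t=0: L0/L1/L2 = B/-/- → run B
t=1: L0/L1/L2 = B/-/- → run B
t=2: L0/L1/L2 = B/-/- → run B
t=3: L0/L1/L2 = C/B/- → run C
t=4: L0/L1/L2 = C/B/- → run C
t=5: L0/L1/L2 = C/B/- → run C
t=6: L0/L1/L2 = -/BC/- → run B
t=7: L0/L1/L2 = -/BC/- → run B
t=8: L0/L1/L2 = -/C/- → run C
t=9: L0/L1/L2 = -/C/- → run C
t=10: L0/L1/L2 = -/C/- → run C
t=11: L0/L1/L2 = -/C/- → run C
t=12: L0/L1/L2 = -/C/- → run C
t=13: (idle)
t=14: (idle)
t=15: (idle)

running at tick 4 = C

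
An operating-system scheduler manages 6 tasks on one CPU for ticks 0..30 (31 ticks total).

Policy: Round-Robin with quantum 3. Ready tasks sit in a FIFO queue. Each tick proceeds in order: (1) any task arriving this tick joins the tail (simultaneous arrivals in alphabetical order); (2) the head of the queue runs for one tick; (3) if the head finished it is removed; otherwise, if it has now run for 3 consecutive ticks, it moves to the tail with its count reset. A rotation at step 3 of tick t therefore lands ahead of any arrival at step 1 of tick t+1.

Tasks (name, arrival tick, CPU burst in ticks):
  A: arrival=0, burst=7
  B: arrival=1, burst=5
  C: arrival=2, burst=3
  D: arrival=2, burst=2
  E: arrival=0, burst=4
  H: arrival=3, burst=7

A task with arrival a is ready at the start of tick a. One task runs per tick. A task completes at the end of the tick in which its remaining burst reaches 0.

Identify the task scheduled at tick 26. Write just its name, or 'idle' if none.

running at tick 26 = H

t=0: queue=[A,E] q_used=0 → run A
t=1: queue=[A,E,B] q_used=1 → run A
t=2: queue=[A,E,B,C,D] q_used=2 → run A
t=3: queue=[E,B,C,D,A,H] q_used=0 → run E
t=4: queue=[E,B,C,D,A,H] q_used=1 → run E
t=5: queue=[E,B,C,D,A,H] q_used=2 → run E
t=6: queue=[B,C,D,A,H,E] q_used=0 → run B
t=7: queue=[B,C,D,A,H,E] q_used=1 → run B
t=8: queue=[B,C,D,A,H,E] q_used=2 → run B
t=9: queue=[C,D,A,H,E,B] q_used=0 → run C
t=10: queue=[C,D,A,H,E,B] q_used=1 → run C
t=11: queue=[C,D,A,H,E,B] q_used=2 → run C
t=12: queue=[D,A,H,E,B] q_used=0 → run D
t=13: queue=[D,A,H,E,B] q_used=1 → run D
t=14: queue=[A,H,E,B] q_used=0 → run A
t=15: queue=[A,H,E,B] q_used=1 → run A
t=16: queue=[A,H,E,B] q_used=2 → run A
t=17: queue=[H,E,B,A] q_used=0 → run H
t=18: queue=[H,E,B,A] q_used=1 → run H
t=19: queue=[H,E,B,A] q_used=2 → run H
t=20: queue=[E,B,A,H] q_used=0 → run E
t=21: queue=[B,A,H] q_used=0 → run B
t=22: queue=[B,A,H] q_used=1 → run B
t=23: queue=[A,H] q_used=0 → run A
t=24: queue=[H] q_used=0 → run H
t=25: queue=[H] q_used=1 → run H
t=26: queue=[H] q_used=2 → run H
t=27: queue=[H] q_used=0 → run H
t=28: (idle)
t=29: (idle)
t=30: (idle)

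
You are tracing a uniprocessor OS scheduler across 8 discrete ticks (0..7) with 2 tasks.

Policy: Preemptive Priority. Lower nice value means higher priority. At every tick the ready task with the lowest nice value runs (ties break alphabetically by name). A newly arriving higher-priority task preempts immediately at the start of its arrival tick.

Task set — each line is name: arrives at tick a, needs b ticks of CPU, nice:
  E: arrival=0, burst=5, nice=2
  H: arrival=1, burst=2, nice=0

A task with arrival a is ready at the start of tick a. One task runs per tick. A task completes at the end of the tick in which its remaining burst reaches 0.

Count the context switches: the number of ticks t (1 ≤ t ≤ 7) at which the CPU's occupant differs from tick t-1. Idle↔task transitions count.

context switches = 3

t=0: ready={E} → run E
t=1: ready={E,H} → run H
t=2: ready={E,H} → run H
t=3: ready={E} → run E
t=4: ready={E} → run E
t=5: ready={E} → run E
t=6: ready={E} → run E
t=7: (idle)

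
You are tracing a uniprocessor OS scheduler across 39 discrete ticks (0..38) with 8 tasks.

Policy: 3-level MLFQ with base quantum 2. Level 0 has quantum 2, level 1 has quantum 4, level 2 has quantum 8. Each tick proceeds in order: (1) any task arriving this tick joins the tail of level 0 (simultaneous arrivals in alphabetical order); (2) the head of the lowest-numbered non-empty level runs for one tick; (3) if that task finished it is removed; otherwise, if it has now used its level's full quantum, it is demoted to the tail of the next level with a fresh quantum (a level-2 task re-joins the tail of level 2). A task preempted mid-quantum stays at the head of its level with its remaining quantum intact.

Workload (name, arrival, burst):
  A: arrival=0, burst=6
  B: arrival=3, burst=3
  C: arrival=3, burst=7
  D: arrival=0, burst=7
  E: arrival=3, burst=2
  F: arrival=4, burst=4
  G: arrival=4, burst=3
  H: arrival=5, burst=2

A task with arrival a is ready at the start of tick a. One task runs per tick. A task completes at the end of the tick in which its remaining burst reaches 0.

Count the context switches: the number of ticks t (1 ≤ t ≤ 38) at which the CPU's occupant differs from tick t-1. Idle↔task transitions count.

context switches = 16

t=0: L0/L1/L2 = AD/-/- → run A
t=1: L0/L1/L2 = AD/-/- → run A
t=2: L0/L1/L2 = D/A/- → run D
t=3: L0/L1/L2 = DBCE/A/- → run D
t=4: L0/L1/L2 = BCEFG/AD/- → run B
t=5: L0/L1/L2 = BCEFGH/AD/- → run B
t=6: L0/L1/L2 = CEFGH/ADB/- → run C
t=7: L0/L1/L2 = CEFGH/ADB/- → run C
t=8: L0/L1/L2 = EFGH/ADBC/- → run E
t=9: L0/L1/L2 = EFGH/ADBC/- → run E
t=10: L0/L1/L2 = FGH/ADBC/- → run F
t=11: L0/L1/L2 = FGH/ADBC/- → run F
t=12: L0/L1/L2 = GH/ADBCF/- → run G
t=13: L0/L1/L2 = GH/ADBCF/- → run G
t=14: L0/L1/L2 = H/ADBCFG/- → run H
t=15: L0/L1/L2 = H/ADBCFG/- → run H
t=16: L0/L1/L2 = -/ADBCFG/- → run A
t=17: L0/L1/L2 = -/ADBCFG/- → run A
t=18: L0/L1/L2 = -/ADBCFG/- → run A
t=19: L0/L1/L2 = -/ADBCFG/- → run A
t=20: L0/L1/L2 = -/DBCFG/- → run D
t=21: L0/L1/L2 = -/DBCFG/- → run D
t=22: L0/L1/L2 = -/DBCFG/- → run D
t=23: L0/L1/L2 = -/DBCFG/- → run D
t=24: L0/L1/L2 = -/BCFG/D → run B
t=25: L0/L1/L2 = -/CFG/D → run C
t=26: L0/L1/L2 = -/CFG/D → run C
t=27: L0/L1/L2 = -/CFG/D → run C
t=28: L0/L1/L2 = -/CFG/D → run C
t=29: L0/L1/L2 = -/FG/DC → run F
t=30: L0/L1/L2 = -/FG/DC → run F
t=31: L0/L1/L2 = -/G/DC → run G
t=32: L0/L1/L2 = -/-/DC → run D
t=33: L0/L1/L2 = -/-/C → run C
t=34: (idle)
t=35: (idle)
t=36: (idle)
t=37: (idle)
t=38: (idle)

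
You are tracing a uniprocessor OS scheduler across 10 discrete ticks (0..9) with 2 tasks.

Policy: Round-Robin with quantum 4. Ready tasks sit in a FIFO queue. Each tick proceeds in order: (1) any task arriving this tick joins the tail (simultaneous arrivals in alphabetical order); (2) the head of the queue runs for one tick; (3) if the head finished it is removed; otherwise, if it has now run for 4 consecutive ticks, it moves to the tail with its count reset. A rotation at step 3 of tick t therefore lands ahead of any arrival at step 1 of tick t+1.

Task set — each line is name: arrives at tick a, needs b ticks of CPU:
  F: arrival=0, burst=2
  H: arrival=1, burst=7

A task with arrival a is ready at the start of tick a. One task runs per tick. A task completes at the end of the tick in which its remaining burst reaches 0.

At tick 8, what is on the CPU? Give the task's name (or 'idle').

t=0: queue=[F] q_used=0 → run F
t=1: queue=[F,H] q_used=1 → run F
t=2: queue=[H] q_used=0 → run H
t=3: queue=[H] q_used=1 → run H
t=4: queue=[H] q_used=2 → run H
t=5: queue=[H] q_used=3 → run H
t=6: queue=[H] q_used=0 → run H
t=7: queue=[H] q_used=1 → run H
t=8: queue=[H] q_used=2 → run H
t=9: (idle)

running at tick 8 = H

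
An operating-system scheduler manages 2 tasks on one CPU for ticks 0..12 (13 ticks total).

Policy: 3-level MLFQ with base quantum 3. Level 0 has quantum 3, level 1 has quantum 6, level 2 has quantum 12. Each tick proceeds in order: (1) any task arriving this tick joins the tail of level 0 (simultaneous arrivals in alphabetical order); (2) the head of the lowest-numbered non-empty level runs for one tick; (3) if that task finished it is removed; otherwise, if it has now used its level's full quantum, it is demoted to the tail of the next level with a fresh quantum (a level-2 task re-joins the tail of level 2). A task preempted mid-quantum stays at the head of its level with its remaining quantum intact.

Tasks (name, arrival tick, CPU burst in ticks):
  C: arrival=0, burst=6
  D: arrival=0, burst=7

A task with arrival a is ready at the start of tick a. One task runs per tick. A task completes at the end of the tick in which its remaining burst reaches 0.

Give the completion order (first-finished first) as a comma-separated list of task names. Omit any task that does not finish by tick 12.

completion order = C, D

t=0: L0/L1/L2 = CD/-/- → run C
t=1: L0/L1/L2 = CD/-/- → run C
t=2: L0/L1/L2 = CD/-/- → run C
t=3: L0/L1/L2 = D/C/- → run D
t=4: L0/L1/L2 = D/C/- → run D
t=5: L0/L1/L2 = D/C/- → run D
t=6: L0/L1/L2 = -/CD/- → run C
t=7: L0/L1/L2 = -/CD/- → run C
t=8: L0/L1/L2 = -/CD/- → run C
t=9: L0/L1/L2 = -/D/- → run D
t=10: L0/L1/L2 = -/D/- → run D
t=11: L0/L1/L2 = -/D/- → run D
t=12: L0/L1/L2 = -/D/- → run D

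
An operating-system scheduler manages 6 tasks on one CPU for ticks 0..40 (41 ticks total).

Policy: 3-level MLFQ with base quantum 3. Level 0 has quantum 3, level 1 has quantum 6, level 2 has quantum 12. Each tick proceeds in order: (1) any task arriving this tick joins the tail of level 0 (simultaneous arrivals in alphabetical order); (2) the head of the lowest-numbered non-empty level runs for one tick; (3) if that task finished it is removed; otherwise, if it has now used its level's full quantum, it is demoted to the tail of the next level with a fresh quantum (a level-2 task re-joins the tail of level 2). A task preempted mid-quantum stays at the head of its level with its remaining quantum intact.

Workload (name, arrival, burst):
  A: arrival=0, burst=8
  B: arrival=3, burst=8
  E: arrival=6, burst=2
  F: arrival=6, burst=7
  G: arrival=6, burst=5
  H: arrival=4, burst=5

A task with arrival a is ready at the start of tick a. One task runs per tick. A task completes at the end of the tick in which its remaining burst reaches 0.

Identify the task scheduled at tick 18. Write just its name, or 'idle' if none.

t=0: L0/L1/L2 = A/-/- → run A
t=1: L0/L1/L2 = A/-/- → run A
t=2: L0/L1/L2 = A/-/- → run A
t=3: L0/L1/L2 = B/A/- → run B
t=4: L0/L1/L2 = BH/A/- → run B
t=5: L0/L1/L2 = BH/A/- → run B
t=6: L0/L1/L2 = HEFG/AB/- → run H
t=7: L0/L1/L2 = HEFG/AB/- → run H
t=8: L0/L1/L2 = HEFG/AB/- → run H
t=9: L0/L1/L2 = EFG/ABH/- → run E
t=10: L0/L1/L2 = EFG/ABH/- → run E
t=11: L0/L1/L2 = FG/ABH/- → run F
t=12: L0/L1/L2 = FG/ABH/- → run F
t=13: L0/L1/L2 = FG/ABH/- → run F
t=14: L0/L1/L2 = G/ABHF/- → run G
t=15: L0/L1/L2 = G/ABHF/- → run G
t=16: L0/L1/L2 = G/ABHF/- → run G
t=17: L0/L1/L2 = -/ABHFG/- → run A
t=18: L0/L1/L2 = -/ABHFG/- → run A
t=19: L0/L1/L2 = -/ABHFG/- → run A
t=20: L0/L1/L2 = -/ABHFG/- → run A
t=21: L0/L1/L2 = -/ABHFG/- → run A
t=22: L0/L1/L2 = -/BHFG/- → run B
t=23: L0/L1/L2 = -/BHFG/- → run B
t=24: L0/L1/L2 = -/BHFG/- → run B
t=25: L0/L1/L2 = -/BHFG/- → run B
t=26: L0/L1/L2 = -/BHFG/- → run B
t=27: L0/L1/L2 = -/HFG/- → run H
t=28: L0/L1/L2 = -/HFG/- → run H
t=29: L0/L1/L2 = -/FG/- → run F
t=30: L0/L1/L2 = -/FG/- → run F
t=31: L0/L1/L2 = -/FG/- → run F
t=32: L0/L1/L2 = -/FG/- → run F
t=33: L0/L1/L2 = -/G/- → run G
t=34: L0/L1/L2 = -/G/- → run G
t=35: (idle)
t=36: (idle)
t=37: (idle)
t=38: (idle)
t=39: (idle)
t=40: (idle)

running at tick 18 = A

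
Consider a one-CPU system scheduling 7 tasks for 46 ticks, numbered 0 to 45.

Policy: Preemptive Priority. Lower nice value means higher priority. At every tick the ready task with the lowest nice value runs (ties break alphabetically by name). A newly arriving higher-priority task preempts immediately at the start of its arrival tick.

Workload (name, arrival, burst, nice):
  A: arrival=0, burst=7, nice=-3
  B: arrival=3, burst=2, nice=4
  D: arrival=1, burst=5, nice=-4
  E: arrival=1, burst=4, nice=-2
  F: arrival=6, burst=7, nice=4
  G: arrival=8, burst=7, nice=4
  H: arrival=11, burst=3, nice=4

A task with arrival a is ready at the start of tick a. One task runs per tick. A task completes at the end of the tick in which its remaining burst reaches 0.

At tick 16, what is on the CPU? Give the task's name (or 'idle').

t=0: ready={A} → run A
t=1: ready={A,D,E} → run D
t=2: ready={A,D,E} → run D
t=3: ready={A,B,D,E} → run D
t=4: ready={A,B,D,E} → run D
t=5: ready={A,B,D,E} → run D
t=6: ready={A,B,E,F} → run A
t=7: ready={A,B,E,F} → run A
t=8: ready={A,B,E,F,G} → run A
t=9: ready={A,B,E,F,G} → run A
t=10: ready={A,B,E,F,G} → run A
t=11: ready={A,B,E,F,G,H} → run A
t=12: ready={B,E,F,G,H} → run E
t=13: ready={B,E,F,G,H} → run E
t=14: ready={B,E,F,G,H} → run E
t=15: ready={B,E,F,G,H} → run E
t=16: ready={B,F,G,H} → run B
t=17: ready={B,F,G,H} → run B
t=18: ready={F,G,H} → run F
t=19: ready={F,G,H} → run F
t=20: ready={F,G,H} → run F
t=21: ready={F,G,H} → run F
t=22: ready={F,G,H} → run F
t=23: ready={F,G,H} → run F
t=24: ready={F,G,H} → run F
t=25: ready={G,H} → run G
t=26: ready={G,H} → run G
t=27: ready={G,H} → run G
t=28: ready={G,H} → run G
t=29: ready={G,H} → run G
t=30: ready={G,H} → run G
t=31: ready={G,H} → run G
t=32: ready={H} → run H
t=33: ready={H} → run H
t=34: ready={H} → run H
t=35: (idle)
t=36: (idle)
t=37: (idle)
t=38: (idle)
t=39: (idle)
t=40: (idle)
t=41: (idle)
t=42: (idle)
t=43: (idle)
t=44: (idle)
t=45: (idle)

running at tick 16 = B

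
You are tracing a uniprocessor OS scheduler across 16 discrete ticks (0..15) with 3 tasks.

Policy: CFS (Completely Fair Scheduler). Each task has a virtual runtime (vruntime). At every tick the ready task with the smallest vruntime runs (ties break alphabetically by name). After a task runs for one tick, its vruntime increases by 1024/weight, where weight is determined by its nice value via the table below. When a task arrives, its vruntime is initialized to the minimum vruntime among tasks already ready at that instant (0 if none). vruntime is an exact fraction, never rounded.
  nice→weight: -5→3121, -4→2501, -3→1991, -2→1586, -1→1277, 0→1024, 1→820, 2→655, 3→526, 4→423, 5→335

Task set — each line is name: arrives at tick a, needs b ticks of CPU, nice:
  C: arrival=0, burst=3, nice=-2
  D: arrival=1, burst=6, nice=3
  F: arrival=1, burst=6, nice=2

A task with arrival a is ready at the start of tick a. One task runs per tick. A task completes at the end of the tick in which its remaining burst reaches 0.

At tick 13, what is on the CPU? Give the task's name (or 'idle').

t=0: vr[C=0] → run C
t=1: vr[C=512/793 D=512/793 F=512/793] → run C
t=2: vr[C=1024/793 D=512/793 F=512/793] → run D
t=3: vr[C=1024/793 D=540672/208559 F=512/793] → run F
t=4: vr[C=1024/793 D=540672/208559 F=1147392/519415] → run C
t=5: vr[D=540672/208559 F=1147392/519415] → run F
t=6: vr[D=540672/208559 F=1959424/519415] → run D
t=7: vr[D=946688/208559 F=1959424/519415] → run F
t=8: vr[D=946688/208559 F=2771456/519415] → run D
t=9: vr[D=1352704/208559 F=2771456/519415] → run F
t=10: vr[D=1352704/208559 F=3583488/519415] → run D
t=11: vr[D=1758720/208559 F=3583488/519415] → run F
t=12: vr[D=1758720/208559 F=879104/103883] → run D
t=13: vr[D=2164736/208559 F=879104/103883] → run F
t=14: vr[D=2164736/208559] → run D
t=15: (idle)

running at tick 13 = F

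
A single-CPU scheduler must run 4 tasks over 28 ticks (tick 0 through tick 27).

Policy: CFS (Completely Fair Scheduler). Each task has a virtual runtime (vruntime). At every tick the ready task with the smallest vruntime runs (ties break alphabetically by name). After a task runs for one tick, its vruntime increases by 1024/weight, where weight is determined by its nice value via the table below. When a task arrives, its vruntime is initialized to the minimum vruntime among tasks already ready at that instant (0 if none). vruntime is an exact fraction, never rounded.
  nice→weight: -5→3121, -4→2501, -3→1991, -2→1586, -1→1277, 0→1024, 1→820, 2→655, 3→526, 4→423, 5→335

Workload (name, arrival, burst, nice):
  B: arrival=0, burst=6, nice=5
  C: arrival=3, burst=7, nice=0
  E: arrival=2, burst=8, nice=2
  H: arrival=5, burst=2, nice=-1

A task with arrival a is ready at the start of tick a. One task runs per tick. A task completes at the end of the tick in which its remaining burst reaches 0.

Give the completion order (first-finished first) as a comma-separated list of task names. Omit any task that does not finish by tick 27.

completion order = H, C, B, E

t=0: vr[B=0] → run B
t=1: vr[B=1024/335] → run B
t=2: vr[B=2048/335 E=2048/335] → run B
t=3: vr[B=3072/335 C=2048/335 E=2048/335] → run C
t=4: vr[B=3072/335 C=2383/335 E=2048/335] → run E
t=5: vr[B=3072/335 C=2383/335 E=336896/43885 H=2383/335] → run C
t=6: vr[B=3072/335 C=2718/335 E=336896/43885 H=2383/335] → run H
t=7: vr[B=3072/335 C=2718/335 E=336896/43885 H=3386131/427795] → run E
t=8: vr[B=3072/335 C=2718/335 E=405504/43885 H=3386131/427795] → run H
t=9: vr[B=3072/335 C=2718/335 E=405504/43885] → run C
t=10: vr[B=3072/335 C=3053/335 E=405504/43885] → run C
t=11: vr[B=3072/335 C=3388/335 E=405504/43885] → run B
t=12: vr[B=4096/335 C=3388/335 E=405504/43885] → run E
t=13: vr[B=4096/335 C=3388/335 E=474112/43885] → run C
t=14: vr[B=4096/335 C=3723/335 E=474112/43885] → run E
t=15: vr[B=4096/335 C=3723/335 E=108544/8777] → run C
t=16: vr[B=4096/335 C=4058/335 E=108544/8777] → run C
t=17: vr[B=4096/335 E=108544/8777] → run B
t=18: vr[B=1024/67 E=108544/8777] → run E
t=19: vr[B=1024/67 E=611328/43885] → run E
t=20: vr[B=1024/67 E=679936/43885] → run B
t=21: vr[E=679936/43885] → run E
t=22: vr[E=748544/43885] → run E
t=23: (idle)
t=24: (idle)
t=25: (idle)
t=26: (idle)
t=27: (idle)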